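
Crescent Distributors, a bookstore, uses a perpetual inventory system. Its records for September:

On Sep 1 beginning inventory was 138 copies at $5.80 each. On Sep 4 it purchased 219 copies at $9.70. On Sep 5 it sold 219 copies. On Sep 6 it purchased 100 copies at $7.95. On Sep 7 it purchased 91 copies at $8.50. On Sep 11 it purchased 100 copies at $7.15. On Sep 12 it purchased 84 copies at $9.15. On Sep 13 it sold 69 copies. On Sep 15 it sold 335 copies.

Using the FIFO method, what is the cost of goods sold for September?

Sep 5, 219 sold [FIFO — oldest first]: 138 @ $5.80 + 81 @ $9.70 = $1,586.10
Sep 13, 69 sold [FIFO — oldest first]: 69 @ $9.70 = $669.30
Sep 15, 335 sold [FIFO — oldest first]: 69 @ $9.70 + 100 @ $7.95 + 91 @ $8.50 + 75 @ $7.15 = $2,774.05
Total COGS = $1,586.10 + $669.30 + $2,774.05 = $5,029.45
Ending inventory: 25 @ $7.15 + 84 @ $9.15 = $947.35

COGS = $5,029.45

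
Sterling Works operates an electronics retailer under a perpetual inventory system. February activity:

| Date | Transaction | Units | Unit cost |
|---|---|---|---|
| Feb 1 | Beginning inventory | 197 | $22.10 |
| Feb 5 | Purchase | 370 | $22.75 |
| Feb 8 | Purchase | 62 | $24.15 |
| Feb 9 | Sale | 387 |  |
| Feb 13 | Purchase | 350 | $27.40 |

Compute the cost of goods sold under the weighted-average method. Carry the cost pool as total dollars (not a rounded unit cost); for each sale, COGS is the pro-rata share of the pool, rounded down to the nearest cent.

After Feb 1: 197 on hand, pool $4,353.70 (≈ $22.1000 each)
After Feb 5: 567 on hand, pool $12,771.20 (≈ $22.5242 each)
After Feb 8: 629 on hand, pool $14,268.50 (≈ $22.6844 each)
Feb 9, sell 387: 387/629 × $14,268.50 → $8,778.87
After Feb 13: 592 on hand, pool $15,079.63 (≈ $25.4723 each)
Ending inventory (cost pool remaining) = $15,079.63

COGS = $8,778.87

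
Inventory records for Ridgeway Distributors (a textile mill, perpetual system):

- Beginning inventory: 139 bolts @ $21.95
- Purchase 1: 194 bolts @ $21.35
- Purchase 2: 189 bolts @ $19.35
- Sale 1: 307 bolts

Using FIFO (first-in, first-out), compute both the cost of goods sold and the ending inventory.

Sale 1 (307) [FIFO — oldest first]: 139 @ $21.95 + 168 @ $21.35 = $6,637.85
Ending inventory: 26 @ $21.35 + 189 @ $19.35 = $4,212.25
Check: goods available $10,850.10 = COGS $6,637.85 + ending $4,212.25

COGS = $6,637.85; ending inventory = $4,212.25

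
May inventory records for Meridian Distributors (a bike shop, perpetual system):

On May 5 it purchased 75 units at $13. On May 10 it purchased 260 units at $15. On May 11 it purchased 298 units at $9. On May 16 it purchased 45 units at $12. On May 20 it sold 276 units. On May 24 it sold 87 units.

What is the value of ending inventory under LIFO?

Ending inventory = $4,575

May 20, 276 sold [LIFO — newest first]: 45 @ $12 + 231 @ $9 = $2,619
May 24, 87 sold [LIFO — newest first]: 67 @ $9 + 20 @ $15 = $903
Total COGS = $2,619 + $903 = $3,522
Ending inventory: 75 @ $13 + 240 @ $15 = $4,575
Check: goods available $8,097 = COGS $3,522 + ending $4,575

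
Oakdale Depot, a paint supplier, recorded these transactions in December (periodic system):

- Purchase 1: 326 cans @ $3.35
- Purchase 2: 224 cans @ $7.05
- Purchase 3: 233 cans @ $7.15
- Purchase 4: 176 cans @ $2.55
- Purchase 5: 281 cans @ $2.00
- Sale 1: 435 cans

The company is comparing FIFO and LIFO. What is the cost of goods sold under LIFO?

FIFO COGS: 326 @ $3.35 + 109 @ $7.05 = $1,860.55
LIFO COGS: 281 @ $2.00 + 154 @ $2.55 = $954.70

COGS = $954.70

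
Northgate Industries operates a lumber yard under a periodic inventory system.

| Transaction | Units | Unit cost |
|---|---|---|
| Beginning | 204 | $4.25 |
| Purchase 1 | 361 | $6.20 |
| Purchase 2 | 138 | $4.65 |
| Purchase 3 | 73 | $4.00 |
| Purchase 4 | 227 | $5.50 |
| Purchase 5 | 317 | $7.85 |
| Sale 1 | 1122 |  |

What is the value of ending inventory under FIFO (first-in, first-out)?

Ending inventory = $1,554.30

Sale 1 (1122) [FIFO — oldest first]: 204 @ $4.25 + 361 @ $6.20 + 138 @ $4.65 + 73 @ $4.00 + 227 @ $5.50 + 119 @ $7.85 = $6,221.55
Ending inventory: 198 @ $7.85 = $1,554.30
Check: goods available $7,775.85 = COGS $6,221.55 + ending $1,554.30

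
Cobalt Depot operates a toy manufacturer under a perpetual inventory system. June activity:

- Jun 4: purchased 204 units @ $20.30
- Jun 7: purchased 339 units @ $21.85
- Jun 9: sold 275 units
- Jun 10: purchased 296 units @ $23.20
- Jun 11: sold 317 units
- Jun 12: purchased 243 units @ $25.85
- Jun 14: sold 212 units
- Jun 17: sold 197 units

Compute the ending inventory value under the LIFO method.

Jun 9, 275 sold [LIFO — newest first]: 275 @ $21.85 = $6,008.75
Jun 11, 317 sold [LIFO — newest first]: 296 @ $23.20 + 21 @ $21.85 = $7,326.05
Jun 14, 212 sold [LIFO — newest first]: 212 @ $25.85 = $5,480.20
Jun 17, 197 sold [LIFO — newest first]: 31 @ $25.85 + 43 @ $21.85 + 123 @ $20.30 = $4,237.80
Total COGS = $6,008.75 + $7,326.05 + $5,480.20 + $4,237.80 = $23,052.80
Ending inventory: 81 @ $20.30 = $1,644.30

Ending inventory = $1,644.30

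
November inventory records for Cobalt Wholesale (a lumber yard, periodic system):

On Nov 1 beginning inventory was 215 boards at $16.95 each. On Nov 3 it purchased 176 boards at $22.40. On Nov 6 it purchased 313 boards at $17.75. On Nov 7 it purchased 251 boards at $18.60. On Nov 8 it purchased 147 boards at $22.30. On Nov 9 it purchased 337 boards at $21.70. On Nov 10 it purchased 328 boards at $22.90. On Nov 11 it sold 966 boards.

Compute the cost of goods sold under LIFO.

Nov 11, 966 sold [LIFO — newest first]: 328 @ $22.90 + 337 @ $21.70 + 147 @ $22.30 + 154 @ $18.60 = $20,966.60
Ending inventory: 215 @ $16.95 + 176 @ $22.40 + 313 @ $17.75 + 97 @ $18.60 = $14,946.60
Check: goods available $35,913.20 = COGS $20,966.60 + ending $14,946.60

COGS = $20,966.60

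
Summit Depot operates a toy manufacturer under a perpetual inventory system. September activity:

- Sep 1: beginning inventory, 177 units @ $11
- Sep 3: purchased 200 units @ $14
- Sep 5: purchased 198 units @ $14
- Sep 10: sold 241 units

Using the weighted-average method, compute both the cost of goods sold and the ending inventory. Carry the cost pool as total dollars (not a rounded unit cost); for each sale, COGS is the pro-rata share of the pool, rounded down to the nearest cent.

After Sep 1: 177 on hand, pool $1,947.00 (≈ $11.0000 each)
After Sep 3: 377 on hand, pool $4,747.00 (≈ $12.5915 each)
After Sep 5: 575 on hand, pool $7,519.00 (≈ $13.0765 each)
Sep 10, sell 241: 241/575 × $7,519.00 → $3,151.44
Ending inventory (cost pool remaining) = $4,367.56

COGS = $3,151.44; ending inventory = $4,367.56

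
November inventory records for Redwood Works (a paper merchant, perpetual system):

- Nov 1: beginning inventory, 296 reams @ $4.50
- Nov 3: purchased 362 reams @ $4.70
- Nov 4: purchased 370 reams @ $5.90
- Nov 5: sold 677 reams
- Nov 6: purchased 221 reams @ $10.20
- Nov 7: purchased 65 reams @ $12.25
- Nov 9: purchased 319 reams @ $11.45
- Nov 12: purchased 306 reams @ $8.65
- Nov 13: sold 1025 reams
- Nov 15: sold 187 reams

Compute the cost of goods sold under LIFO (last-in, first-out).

Nov 5, 677 sold [LIFO — newest first]: 370 @ $5.90 + 307 @ $4.70 = $3,625.90
Nov 13, 1025 sold [LIFO — newest first]: 306 @ $8.65 + 319 @ $11.45 + 65 @ $12.25 + 221 @ $10.20 + 55 @ $4.70 + 59 @ $4.50 = $9,873.90
Nov 15, 187 sold [LIFO — newest first]: 187 @ $4.50 = $841.50
Total COGS = $3,625.90 + $9,873.90 + $841.50 = $14,341.30
Ending inventory: 50 @ $4.50 = $225.00

COGS = $14,341.30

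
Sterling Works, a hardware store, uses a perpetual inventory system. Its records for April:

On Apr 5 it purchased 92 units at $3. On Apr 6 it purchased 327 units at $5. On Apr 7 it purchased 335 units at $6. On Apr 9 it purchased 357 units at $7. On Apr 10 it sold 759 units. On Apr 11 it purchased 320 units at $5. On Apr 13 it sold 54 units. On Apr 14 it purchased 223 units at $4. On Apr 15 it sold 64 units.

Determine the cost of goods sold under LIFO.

Apr 10, 759 sold [LIFO — newest first]: 357 @ $7 + 335 @ $6 + 67 @ $5 = $4,844
Apr 13, 54 sold [LIFO — newest first]: 54 @ $5 = $270
Apr 15, 64 sold [LIFO — newest first]: 64 @ $4 = $256
Total COGS = $4,844 + $270 + $256 = $5,370
Ending inventory: 92 @ $3 + 260 @ $5 + 266 @ $5 + 159 @ $4 = $3,542

COGS = $5,370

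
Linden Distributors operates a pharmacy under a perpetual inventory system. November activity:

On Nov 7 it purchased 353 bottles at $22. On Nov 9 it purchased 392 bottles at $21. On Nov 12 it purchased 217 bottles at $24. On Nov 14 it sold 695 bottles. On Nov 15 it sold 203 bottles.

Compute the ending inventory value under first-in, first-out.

Ending inventory = $1,536

Nov 14, 695 sold [FIFO — oldest first]: 353 @ $22 + 342 @ $21 = $14,948
Nov 15, 203 sold [FIFO — oldest first]: 50 @ $21 + 153 @ $24 = $4,722
Total COGS = $14,948 + $4,722 = $19,670
Ending inventory: 64 @ $24 = $1,536
Check: goods available $21,206 = COGS $19,670 + ending $1,536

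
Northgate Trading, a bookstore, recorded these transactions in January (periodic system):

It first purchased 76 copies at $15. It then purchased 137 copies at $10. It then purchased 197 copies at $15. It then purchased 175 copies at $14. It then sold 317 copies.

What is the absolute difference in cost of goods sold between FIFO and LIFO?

FIFO COGS: 76 @ $15 + 137 @ $10 + 104 @ $15 = $4,070
LIFO COGS: 175 @ $14 + 142 @ $15 = $4,580
Difference = |$4,070 − $4,580| = $510

$510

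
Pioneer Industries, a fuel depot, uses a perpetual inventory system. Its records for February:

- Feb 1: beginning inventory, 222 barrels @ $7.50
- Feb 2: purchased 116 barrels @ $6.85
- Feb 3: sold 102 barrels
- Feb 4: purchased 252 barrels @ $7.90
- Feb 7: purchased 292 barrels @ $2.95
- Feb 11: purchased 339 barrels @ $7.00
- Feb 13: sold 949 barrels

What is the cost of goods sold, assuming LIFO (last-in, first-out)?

COGS = $6,409.80

Feb 3, 102 sold [LIFO — newest first]: 102 @ $6.85 = $698.70
Feb 13, 949 sold [LIFO — newest first]: 339 @ $7.00 + 292 @ $2.95 + 252 @ $7.90 + 14 @ $6.85 + 52 @ $7.50 = $5,711.10
Total COGS = $698.70 + $5,711.10 = $6,409.80
Ending inventory: 170 @ $7.50 = $1,275.00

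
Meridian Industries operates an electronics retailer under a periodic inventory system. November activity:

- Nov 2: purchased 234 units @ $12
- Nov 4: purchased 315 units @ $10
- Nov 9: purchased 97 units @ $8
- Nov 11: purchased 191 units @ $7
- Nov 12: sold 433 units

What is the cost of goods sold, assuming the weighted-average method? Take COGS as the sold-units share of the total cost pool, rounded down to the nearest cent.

Nov 12, sell 433: 433/837 × $8,071.00 → $4,175.32
Ending inventory (cost pool remaining) = $3,895.68
Check: goods available $8,071.00 = COGS $4,175.32 + ending $3,895.68

COGS = $4,175.32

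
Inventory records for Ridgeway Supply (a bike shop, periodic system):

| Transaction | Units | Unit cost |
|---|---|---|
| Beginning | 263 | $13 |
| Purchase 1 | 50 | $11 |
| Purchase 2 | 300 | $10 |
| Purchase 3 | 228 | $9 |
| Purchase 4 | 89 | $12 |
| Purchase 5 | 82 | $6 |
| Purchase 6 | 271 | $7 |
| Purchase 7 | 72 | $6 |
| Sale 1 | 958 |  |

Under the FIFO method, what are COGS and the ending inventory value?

Sale 1 (958) [FIFO — oldest first]: 263 @ $13 + 50 @ $11 + 300 @ $10 + 228 @ $9 + 89 @ $12 + 28 @ $6 = $10,257
Ending inventory: 54 @ $6 + 271 @ $7 + 72 @ $6 = $2,653
Check: goods available $12,910 = COGS $10,257 + ending $2,653

COGS = $10,257; ending inventory = $2,653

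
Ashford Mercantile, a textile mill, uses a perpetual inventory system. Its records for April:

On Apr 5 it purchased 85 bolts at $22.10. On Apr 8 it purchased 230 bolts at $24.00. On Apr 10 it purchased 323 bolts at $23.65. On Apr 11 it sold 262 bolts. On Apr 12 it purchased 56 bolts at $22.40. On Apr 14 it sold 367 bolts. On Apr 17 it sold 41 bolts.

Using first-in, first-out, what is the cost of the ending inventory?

Ending inventory = $537.60

Apr 11, 262 sold [FIFO — oldest first]: 85 @ $22.10 + 177 @ $24.00 = $6,126.50
Apr 14, 367 sold [FIFO — oldest first]: 53 @ $24.00 + 314 @ $23.65 = $8,698.10
Apr 17, 41 sold [FIFO — oldest first]: 9 @ $23.65 + 32 @ $22.40 = $929.65
Total COGS = $6,126.50 + $8,698.10 + $929.65 = $15,754.25
Ending inventory: 24 @ $22.40 = $537.60
Check: goods available $16,291.85 = COGS $15,754.25 + ending $537.60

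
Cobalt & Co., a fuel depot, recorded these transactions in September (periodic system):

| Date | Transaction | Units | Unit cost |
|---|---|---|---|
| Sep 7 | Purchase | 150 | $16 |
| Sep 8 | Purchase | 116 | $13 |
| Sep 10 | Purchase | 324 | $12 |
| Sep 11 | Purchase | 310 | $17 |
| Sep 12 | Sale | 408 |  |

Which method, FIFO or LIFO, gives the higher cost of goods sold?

FIFO COGS: 150 @ $16 + 116 @ $13 + 142 @ $12 = $5,612
LIFO COGS: 310 @ $17 + 98 @ $12 = $6,446

LIFO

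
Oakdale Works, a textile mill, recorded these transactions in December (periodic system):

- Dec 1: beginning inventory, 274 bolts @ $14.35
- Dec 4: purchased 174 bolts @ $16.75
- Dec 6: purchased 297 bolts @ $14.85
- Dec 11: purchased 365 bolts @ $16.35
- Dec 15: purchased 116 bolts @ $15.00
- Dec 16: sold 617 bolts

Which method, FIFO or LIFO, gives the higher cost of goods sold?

LIFO

FIFO COGS: 274 @ $14.35 + 174 @ $16.75 + 169 @ $14.85 = $9,356.05
LIFO COGS: 116 @ $15.00 + 365 @ $16.35 + 136 @ $14.85 = $9,727.35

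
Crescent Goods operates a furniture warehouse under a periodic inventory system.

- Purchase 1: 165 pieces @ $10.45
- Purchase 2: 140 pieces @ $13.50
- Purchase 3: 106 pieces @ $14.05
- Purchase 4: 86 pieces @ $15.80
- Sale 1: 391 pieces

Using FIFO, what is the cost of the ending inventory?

Sale 1 (391) [FIFO — oldest first]: 165 @ $10.45 + 140 @ $13.50 + 86 @ $14.05 = $4,822.55
Ending inventory: 20 @ $14.05 + 86 @ $15.80 = $1,639.80

Ending inventory = $1,639.80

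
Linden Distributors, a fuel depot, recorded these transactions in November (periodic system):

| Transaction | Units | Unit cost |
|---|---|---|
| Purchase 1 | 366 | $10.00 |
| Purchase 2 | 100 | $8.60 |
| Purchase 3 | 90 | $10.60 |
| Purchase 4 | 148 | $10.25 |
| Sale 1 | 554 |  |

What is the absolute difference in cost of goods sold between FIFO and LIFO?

FIFO COGS: 366 @ $10.00 + 100 @ $8.60 + 88 @ $10.60 = $5,452.80
LIFO COGS: 148 @ $10.25 + 90 @ $10.60 + 100 @ $8.60 + 216 @ $10.00 = $5,491.00
Difference = |$5,452.80 − $5,491.00| = $38.20

$38.20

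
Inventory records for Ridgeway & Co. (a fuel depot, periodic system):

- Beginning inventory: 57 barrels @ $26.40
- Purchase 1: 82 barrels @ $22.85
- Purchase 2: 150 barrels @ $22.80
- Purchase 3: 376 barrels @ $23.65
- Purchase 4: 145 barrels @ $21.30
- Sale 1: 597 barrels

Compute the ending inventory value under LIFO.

Ending inventory = $5,065.70

Sale 1 (597) [LIFO — newest first]: 145 @ $21.30 + 376 @ $23.65 + 76 @ $22.80 = $13,713.70
Ending inventory: 57 @ $26.40 + 82 @ $22.85 + 74 @ $22.80 = $5,065.70
Check: goods available $18,779.40 = COGS $13,713.70 + ending $5,065.70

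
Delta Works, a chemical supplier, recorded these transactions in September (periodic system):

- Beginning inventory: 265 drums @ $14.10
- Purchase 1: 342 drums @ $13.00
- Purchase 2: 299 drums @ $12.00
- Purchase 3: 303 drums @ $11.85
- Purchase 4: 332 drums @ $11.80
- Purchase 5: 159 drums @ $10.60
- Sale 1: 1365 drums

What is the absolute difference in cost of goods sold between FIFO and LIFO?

FIFO COGS: 265 @ $14.10 + 342 @ $13.00 + 299 @ $12.00 + 303 @ $11.85 + 156 @ $11.80 = $17,201.85
LIFO COGS: 159 @ $10.60 + 332 @ $11.80 + 303 @ $11.85 + 299 @ $12.00 + 272 @ $13.00 = $16,317.55
Difference = |$17,201.85 − $16,317.55| = $884.30

$884.30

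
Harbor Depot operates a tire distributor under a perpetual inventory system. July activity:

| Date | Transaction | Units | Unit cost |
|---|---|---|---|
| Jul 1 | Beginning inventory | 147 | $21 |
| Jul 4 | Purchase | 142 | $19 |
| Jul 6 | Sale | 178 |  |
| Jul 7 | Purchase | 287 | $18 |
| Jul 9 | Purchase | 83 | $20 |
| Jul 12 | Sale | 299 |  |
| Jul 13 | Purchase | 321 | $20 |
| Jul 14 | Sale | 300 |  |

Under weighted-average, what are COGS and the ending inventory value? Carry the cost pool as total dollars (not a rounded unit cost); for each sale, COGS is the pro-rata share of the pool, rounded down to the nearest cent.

COGS = $15,058.35; ending inventory = $3,972.65

After Jul 1: 147 on hand, pool $3,087.00 (≈ $21.0000 each)
After Jul 4: 289 on hand, pool $5,785.00 (≈ $20.0173 each)
Jul 6, sell 178: 178/289 × $5,785.00 → $3,563.07
After Jul 7: 398 on hand, pool $7,387.93 (≈ $18.5626 each)
After Jul 9: 481 on hand, pool $9,047.93 (≈ $18.8107 each)
Jul 12, sell 299: 299/481 × $9,047.93 → $5,624.38
After Jul 13: 503 on hand, pool $9,843.55 (≈ $19.5697 each)
Jul 14, sell 300: 300/503 × $9,843.55 → $5,870.90
Total COGS = $3,563.07 + $5,624.38 + $5,870.90 = $15,058.35
Ending inventory (cost pool remaining) = $3,972.65
Check: goods available $19,031.00 = COGS $15,058.35 + ending $3,972.65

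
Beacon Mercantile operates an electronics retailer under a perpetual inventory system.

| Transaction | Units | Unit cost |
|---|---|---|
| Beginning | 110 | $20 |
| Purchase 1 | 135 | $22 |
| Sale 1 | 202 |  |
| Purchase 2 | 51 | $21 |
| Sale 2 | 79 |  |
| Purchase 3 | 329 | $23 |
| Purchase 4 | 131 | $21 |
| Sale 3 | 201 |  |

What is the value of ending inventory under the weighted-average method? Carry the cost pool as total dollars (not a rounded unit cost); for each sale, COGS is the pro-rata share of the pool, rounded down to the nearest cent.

Ending inventory = $6,133.98

After Beginning: 110 on hand, pool $2,200.00 (≈ $20.0000 each)
After Purchase 1: 245 on hand, pool $5,170.00 (≈ $21.1020 each)
Sale 1, sell 202: 202/245 × $5,170.00 → $4,262.61
After Purchase 2: 94 on hand, pool $1,978.39 (≈ $21.0467 each)
Sale 2, sell 79: 79/94 × $1,978.39 → $1,662.68
After Purchase 3: 344 on hand, pool $7,882.71 (≈ $22.9149 each)
After Purchase 4: 475 on hand, pool $10,633.71 (≈ $22.3868 each)
Sale 3, sell 201: 201/475 × $10,633.71 → $4,499.73
Total COGS = $4,262.61 + $1,662.68 + $4,499.73 = $10,425.02
Ending inventory (cost pool remaining) = $6,133.98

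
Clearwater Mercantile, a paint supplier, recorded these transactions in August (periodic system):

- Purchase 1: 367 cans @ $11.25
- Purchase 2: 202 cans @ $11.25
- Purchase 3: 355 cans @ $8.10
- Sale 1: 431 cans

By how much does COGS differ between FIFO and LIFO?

$1,118.25

FIFO COGS: 367 @ $11.25 + 64 @ $11.25 = $4,848.75
LIFO COGS: 355 @ $8.10 + 76 @ $11.25 = $3,730.50
Difference = |$4,848.75 − $3,730.50| = $1,118.25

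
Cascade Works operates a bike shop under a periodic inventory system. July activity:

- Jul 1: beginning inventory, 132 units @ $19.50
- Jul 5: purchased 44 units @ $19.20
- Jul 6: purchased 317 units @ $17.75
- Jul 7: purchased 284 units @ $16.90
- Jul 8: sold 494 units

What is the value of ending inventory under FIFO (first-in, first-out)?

Ending inventory = $4,782.70

Jul 8, 494 sold [FIFO — oldest first]: 132 @ $19.50 + 44 @ $19.20 + 317 @ $17.75 + 1 @ $16.90 = $9,062.45
Ending inventory: 283 @ $16.90 = $4,782.70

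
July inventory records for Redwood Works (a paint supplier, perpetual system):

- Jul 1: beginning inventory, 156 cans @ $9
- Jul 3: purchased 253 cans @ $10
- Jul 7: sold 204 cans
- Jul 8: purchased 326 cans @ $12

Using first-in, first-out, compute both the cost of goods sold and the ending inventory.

COGS = $1,884; ending inventory = $5,962

Jul 7, 204 sold [FIFO — oldest first]: 156 @ $9 + 48 @ $10 = $1,884
Ending inventory: 205 @ $10 + 326 @ $12 = $5,962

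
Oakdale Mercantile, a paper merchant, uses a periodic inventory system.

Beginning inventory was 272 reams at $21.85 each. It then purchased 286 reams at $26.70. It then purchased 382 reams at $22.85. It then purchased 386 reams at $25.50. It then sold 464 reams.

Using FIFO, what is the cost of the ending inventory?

Ending inventory = $21,081.50

Sale 1 (464) [FIFO — oldest first]: 272 @ $21.85 + 192 @ $26.70 = $11,069.60
Ending inventory: 94 @ $26.70 + 382 @ $22.85 + 386 @ $25.50 = $21,081.50
Check: goods available $32,151.10 = COGS $11,069.60 + ending $21,081.50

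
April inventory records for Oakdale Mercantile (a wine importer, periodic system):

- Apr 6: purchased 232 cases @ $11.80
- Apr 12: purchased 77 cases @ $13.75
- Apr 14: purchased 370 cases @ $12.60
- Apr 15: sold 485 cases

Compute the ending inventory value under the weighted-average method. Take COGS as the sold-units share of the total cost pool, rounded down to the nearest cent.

Ending inventory = $2,416.68

Apr 15, sell 485: 485/679 × $8,458.35 → $6,041.67
Ending inventory (cost pool remaining) = $2,416.68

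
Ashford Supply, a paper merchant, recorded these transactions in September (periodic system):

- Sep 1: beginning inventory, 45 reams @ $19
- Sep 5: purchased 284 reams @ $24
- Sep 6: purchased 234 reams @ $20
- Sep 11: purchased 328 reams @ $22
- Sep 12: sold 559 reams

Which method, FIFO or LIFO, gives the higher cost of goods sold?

FIFO

FIFO COGS: 45 @ $19 + 284 @ $24 + 230 @ $20 = $12,271
LIFO COGS: 328 @ $22 + 231 @ $20 = $11,836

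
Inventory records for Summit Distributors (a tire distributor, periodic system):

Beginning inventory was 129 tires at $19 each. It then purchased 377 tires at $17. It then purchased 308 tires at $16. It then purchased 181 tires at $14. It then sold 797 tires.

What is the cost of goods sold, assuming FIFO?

Sale 1 (797) [FIFO — oldest first]: 129 @ $19 + 377 @ $17 + 291 @ $16 = $13,516
Ending inventory: 17 @ $16 + 181 @ $14 = $2,806
Check: goods available $16,322 = COGS $13,516 + ending $2,806

COGS = $13,516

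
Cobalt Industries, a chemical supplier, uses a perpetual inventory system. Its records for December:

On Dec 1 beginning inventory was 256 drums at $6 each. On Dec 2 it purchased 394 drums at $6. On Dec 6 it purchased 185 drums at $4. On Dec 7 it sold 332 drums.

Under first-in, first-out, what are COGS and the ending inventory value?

COGS = $1,992; ending inventory = $2,648

Dec 7, 332 sold [FIFO — oldest first]: 256 @ $6 + 76 @ $6 = $1,992
Ending inventory: 318 @ $6 + 185 @ $4 = $2,648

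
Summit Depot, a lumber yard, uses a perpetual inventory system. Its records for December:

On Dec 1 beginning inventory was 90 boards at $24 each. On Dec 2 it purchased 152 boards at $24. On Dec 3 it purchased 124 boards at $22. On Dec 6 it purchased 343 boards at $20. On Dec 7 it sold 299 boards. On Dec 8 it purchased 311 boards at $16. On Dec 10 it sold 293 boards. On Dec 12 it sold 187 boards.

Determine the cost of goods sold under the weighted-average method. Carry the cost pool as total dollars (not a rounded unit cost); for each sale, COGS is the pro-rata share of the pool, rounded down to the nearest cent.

After Dec 1: 90 on hand, pool $2,160.00 (≈ $24.0000 each)
After Dec 2: 242 on hand, pool $5,808.00 (≈ $24.0000 each)
After Dec 3: 366 on hand, pool $8,536.00 (≈ $23.3224 each)
After Dec 6: 709 on hand, pool $15,396.00 (≈ $21.7151 each)
Dec 7, sell 299: 299/709 × $15,396.00 → $6,492.81
After Dec 8: 721 on hand, pool $13,879.19 (≈ $19.2499 each)
Dec 10, sell 293: 293/721 × $13,879.19 → $5,640.22
Dec 12, sell 187: 187/428 × $8,238.97 → $3,599.73
Total COGS = $6,492.81 + $5,640.22 + $3,599.73 = $15,732.76
Ending inventory (cost pool remaining) = $4,639.24

COGS = $15,732.76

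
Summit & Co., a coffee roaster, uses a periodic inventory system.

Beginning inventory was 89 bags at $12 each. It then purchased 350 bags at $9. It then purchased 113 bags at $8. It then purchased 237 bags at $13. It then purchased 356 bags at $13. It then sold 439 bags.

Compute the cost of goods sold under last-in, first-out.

Sale 1 (439) [LIFO — newest first]: 356 @ $13 + 83 @ $13 = $5,707
Ending inventory: 89 @ $12 + 350 @ $9 + 113 @ $8 + 154 @ $13 = $7,124
Check: goods available $12,831 = COGS $5,707 + ending $7,124

COGS = $5,707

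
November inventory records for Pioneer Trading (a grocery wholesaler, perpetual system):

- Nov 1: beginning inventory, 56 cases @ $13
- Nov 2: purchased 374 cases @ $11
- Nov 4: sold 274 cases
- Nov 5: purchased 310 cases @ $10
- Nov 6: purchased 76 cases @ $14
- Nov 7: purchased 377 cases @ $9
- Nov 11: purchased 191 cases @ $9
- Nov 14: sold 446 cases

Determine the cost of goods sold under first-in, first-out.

COGS = $7,742

Nov 4, 274 sold [FIFO — oldest first]: 56 @ $13 + 218 @ $11 = $3,126
Nov 14, 446 sold [FIFO — oldest first]: 156 @ $11 + 290 @ $10 = $4,616
Total COGS = $3,126 + $4,616 = $7,742
Ending inventory: 20 @ $10 + 76 @ $14 + 377 @ $9 + 191 @ $9 = $6,376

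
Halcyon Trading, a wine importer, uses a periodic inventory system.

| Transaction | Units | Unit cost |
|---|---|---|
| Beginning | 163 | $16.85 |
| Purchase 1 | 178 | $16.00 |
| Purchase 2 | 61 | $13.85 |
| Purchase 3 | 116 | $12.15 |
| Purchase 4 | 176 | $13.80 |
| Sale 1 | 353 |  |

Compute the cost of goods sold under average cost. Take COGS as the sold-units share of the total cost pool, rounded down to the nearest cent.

Sale 1, sell 353: 353/694 × $10,277.60 → $5,227.65
Ending inventory (cost pool remaining) = $5,049.95

COGS = $5,227.65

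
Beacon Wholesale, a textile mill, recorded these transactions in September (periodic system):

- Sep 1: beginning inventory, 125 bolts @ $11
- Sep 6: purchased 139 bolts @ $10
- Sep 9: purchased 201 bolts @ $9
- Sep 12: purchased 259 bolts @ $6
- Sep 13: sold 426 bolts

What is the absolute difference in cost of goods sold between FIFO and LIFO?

FIFO COGS: 125 @ $11 + 139 @ $10 + 162 @ $9 = $4,223
LIFO COGS: 259 @ $6 + 167 @ $9 = $3,057
Difference = |$4,223 − $3,057| = $1,166

$1,166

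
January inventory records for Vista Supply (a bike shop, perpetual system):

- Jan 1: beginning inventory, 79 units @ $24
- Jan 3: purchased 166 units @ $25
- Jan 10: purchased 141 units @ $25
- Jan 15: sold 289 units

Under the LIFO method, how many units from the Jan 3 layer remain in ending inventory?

18

Jan 15, 289 sold [LIFO — newest first]: 141 @ $25 + 148 @ $25 = $7,225
Ending inventory: 79 @ $24 + 18 @ $25 = $2,346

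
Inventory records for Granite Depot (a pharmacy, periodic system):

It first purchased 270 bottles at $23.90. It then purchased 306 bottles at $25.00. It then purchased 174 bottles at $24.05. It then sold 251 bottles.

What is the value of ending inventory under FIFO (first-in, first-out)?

Sale 1 (251) [FIFO — oldest first]: 251 @ $23.90 = $5,998.90
Ending inventory: 19 @ $23.90 + 306 @ $25.00 + 174 @ $24.05 = $12,288.80
Check: goods available $18,287.70 = COGS $5,998.90 + ending $12,288.80

Ending inventory = $12,288.80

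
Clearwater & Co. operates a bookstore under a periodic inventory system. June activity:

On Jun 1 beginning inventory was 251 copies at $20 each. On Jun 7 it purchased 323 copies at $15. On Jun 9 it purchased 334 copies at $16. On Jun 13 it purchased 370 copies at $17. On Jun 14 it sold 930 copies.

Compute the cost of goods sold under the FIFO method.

COGS = $15,583

Jun 14, 930 sold [FIFO — oldest first]: 251 @ $20 + 323 @ $15 + 334 @ $16 + 22 @ $17 = $15,583
Ending inventory: 348 @ $17 = $5,916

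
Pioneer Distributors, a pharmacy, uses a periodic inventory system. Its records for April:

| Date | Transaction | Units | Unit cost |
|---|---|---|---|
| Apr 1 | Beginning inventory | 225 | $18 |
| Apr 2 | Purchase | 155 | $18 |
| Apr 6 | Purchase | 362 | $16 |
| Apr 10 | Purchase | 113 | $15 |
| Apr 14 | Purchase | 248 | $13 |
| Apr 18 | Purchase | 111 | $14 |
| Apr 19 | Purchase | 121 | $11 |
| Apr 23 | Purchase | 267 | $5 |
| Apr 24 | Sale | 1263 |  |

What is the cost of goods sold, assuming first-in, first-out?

Apr 24, 1263 sold [FIFO — oldest first]: 225 @ $18 + 155 @ $18 + 362 @ $16 + 113 @ $15 + 248 @ $13 + 111 @ $14 + 49 @ $11 = $19,644
Ending inventory: 72 @ $11 + 267 @ $5 = $2,127

COGS = $19,644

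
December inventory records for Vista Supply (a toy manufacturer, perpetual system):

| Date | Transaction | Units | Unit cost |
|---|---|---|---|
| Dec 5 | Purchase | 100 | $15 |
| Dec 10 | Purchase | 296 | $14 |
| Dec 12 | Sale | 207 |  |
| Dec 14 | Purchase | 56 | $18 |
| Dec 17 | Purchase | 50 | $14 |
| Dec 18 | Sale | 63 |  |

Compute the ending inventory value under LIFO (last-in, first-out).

Dec 12, 207 sold [LIFO — newest first]: 207 @ $14 = $2,898
Dec 18, 63 sold [LIFO — newest first]: 50 @ $14 + 13 @ $18 = $934
Total COGS = $2,898 + $934 = $3,832
Ending inventory: 100 @ $15 + 89 @ $14 + 43 @ $18 = $3,520

Ending inventory = $3,520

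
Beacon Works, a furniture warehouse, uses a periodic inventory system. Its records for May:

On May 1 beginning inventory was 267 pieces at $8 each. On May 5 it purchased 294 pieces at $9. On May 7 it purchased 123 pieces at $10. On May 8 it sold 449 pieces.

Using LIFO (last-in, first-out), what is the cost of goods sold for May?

May 8, 449 sold [LIFO — newest first]: 123 @ $10 + 294 @ $9 + 32 @ $8 = $4,132
Ending inventory: 235 @ $8 = $1,880

COGS = $4,132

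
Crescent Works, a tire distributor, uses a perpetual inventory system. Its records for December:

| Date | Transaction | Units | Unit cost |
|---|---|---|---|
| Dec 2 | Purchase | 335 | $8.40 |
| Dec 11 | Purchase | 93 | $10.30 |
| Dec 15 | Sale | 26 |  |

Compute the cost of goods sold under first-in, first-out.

COGS = $218.40

Dec 15, 26 sold [FIFO — oldest first]: 26 @ $8.40 = $218.40
Ending inventory: 309 @ $8.40 + 93 @ $10.30 = $3,553.50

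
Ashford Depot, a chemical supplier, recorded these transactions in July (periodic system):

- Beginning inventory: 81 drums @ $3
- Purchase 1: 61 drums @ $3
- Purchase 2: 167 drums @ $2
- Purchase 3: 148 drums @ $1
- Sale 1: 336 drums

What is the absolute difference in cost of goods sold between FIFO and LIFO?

FIFO COGS: 81 @ $3 + 61 @ $3 + 167 @ $2 + 27 @ $1 = $787
LIFO COGS: 148 @ $1 + 167 @ $2 + 21 @ $3 = $545
Difference = |$787 − $545| = $242

$242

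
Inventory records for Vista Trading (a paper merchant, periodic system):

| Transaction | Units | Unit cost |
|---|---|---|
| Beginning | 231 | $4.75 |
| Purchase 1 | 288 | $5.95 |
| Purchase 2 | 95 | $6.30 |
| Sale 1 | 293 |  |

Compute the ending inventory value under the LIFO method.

Ending inventory = $1,632.75

Sale 1 (293) [LIFO — newest first]: 95 @ $6.30 + 198 @ $5.95 = $1,776.60
Ending inventory: 231 @ $4.75 + 90 @ $5.95 = $1,632.75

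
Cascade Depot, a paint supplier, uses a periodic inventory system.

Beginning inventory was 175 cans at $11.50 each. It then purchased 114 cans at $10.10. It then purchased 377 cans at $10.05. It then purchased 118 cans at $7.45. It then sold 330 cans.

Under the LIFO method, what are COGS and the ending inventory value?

COGS = $3,009.70; ending inventory = $4,822.15

Sale 1 (330) [LIFO — newest first]: 118 @ $7.45 + 212 @ $10.05 = $3,009.70
Ending inventory: 175 @ $11.50 + 114 @ $10.10 + 165 @ $10.05 = $4,822.15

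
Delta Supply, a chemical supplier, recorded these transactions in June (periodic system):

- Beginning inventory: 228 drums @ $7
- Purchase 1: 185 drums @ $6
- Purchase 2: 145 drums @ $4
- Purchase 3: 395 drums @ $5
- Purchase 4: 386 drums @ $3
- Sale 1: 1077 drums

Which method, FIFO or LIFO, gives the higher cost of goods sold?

FIFO

FIFO COGS: 228 @ $7 + 185 @ $6 + 145 @ $4 + 395 @ $5 + 124 @ $3 = $5,633
LIFO COGS: 386 @ $3 + 395 @ $5 + 145 @ $4 + 151 @ $6 = $4,619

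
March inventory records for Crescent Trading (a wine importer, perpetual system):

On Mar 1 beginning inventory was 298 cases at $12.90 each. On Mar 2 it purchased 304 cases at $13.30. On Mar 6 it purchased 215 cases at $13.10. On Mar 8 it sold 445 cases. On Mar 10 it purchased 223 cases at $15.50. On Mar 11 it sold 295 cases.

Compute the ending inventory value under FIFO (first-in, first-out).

Mar 8, 445 sold [FIFO — oldest first]: 298 @ $12.90 + 147 @ $13.30 = $5,799.30
Mar 11, 295 sold [FIFO — oldest first]: 157 @ $13.30 + 138 @ $13.10 = $3,895.90
Total COGS = $5,799.30 + $3,895.90 = $9,695.20
Ending inventory: 77 @ $13.10 + 223 @ $15.50 = $4,465.20

Ending inventory = $4,465.20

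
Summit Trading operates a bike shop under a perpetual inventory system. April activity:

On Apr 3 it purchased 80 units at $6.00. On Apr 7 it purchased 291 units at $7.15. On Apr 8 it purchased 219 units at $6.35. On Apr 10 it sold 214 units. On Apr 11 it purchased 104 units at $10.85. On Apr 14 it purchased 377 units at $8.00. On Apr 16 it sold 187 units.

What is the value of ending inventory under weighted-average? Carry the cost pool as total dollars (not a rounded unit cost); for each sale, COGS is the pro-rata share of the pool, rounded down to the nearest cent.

Ending inventory = $5,208.74

After Apr 3: 80 on hand, pool $480.00 (≈ $6.0000 each)
After Apr 7: 371 on hand, pool $2,560.65 (≈ $6.9020 each)
After Apr 8: 590 on hand, pool $3,951.30 (≈ $6.6971 each)
Apr 10, sell 214: 214/590 × $3,951.30 → $1,433.18
After Apr 11: 480 on hand, pool $3,646.52 (≈ $7.5969 each)
After Apr 14: 857 on hand, pool $6,662.52 (≈ $7.7742 each)
Apr 16, sell 187: 187/857 × $6,662.52 → $1,453.78
Total COGS = $1,433.18 + $1,453.78 = $2,886.96
Ending inventory (cost pool remaining) = $5,208.74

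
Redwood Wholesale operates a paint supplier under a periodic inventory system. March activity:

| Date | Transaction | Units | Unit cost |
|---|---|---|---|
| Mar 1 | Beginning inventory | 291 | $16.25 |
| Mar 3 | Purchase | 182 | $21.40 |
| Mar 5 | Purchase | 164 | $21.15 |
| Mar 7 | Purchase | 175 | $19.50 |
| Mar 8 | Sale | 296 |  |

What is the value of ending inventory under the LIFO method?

Mar 8, 296 sold [LIFO — newest first]: 175 @ $19.50 + 121 @ $21.15 = $5,971.65
Ending inventory: 291 @ $16.25 + 182 @ $21.40 + 43 @ $21.15 = $9,533.00

Ending inventory = $9,533.00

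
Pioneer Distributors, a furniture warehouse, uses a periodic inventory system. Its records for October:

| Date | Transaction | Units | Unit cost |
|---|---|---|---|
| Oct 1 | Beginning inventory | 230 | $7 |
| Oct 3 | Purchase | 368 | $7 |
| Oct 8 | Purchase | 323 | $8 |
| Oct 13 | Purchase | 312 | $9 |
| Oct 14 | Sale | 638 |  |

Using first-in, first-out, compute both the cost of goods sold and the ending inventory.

COGS = $4,506; ending inventory = $5,072

Oct 14, 638 sold [FIFO — oldest first]: 230 @ $7 + 368 @ $7 + 40 @ $8 = $4,506
Ending inventory: 283 @ $8 + 312 @ $9 = $5,072
Check: goods available $9,578 = COGS $4,506 + ending $5,072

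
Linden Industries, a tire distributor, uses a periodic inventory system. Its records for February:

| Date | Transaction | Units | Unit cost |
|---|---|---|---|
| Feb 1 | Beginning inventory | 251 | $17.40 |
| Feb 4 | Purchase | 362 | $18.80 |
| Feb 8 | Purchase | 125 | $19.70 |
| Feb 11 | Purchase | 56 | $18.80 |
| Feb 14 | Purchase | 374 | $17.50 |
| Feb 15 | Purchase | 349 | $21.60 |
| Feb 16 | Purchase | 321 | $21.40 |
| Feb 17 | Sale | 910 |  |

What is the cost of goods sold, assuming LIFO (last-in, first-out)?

COGS = $18,607.80

Feb 17, 910 sold [LIFO — newest first]: 321 @ $21.40 + 349 @ $21.60 + 240 @ $17.50 = $18,607.80
Ending inventory: 251 @ $17.40 + 362 @ $18.80 + 125 @ $19.70 + 56 @ $18.80 + 134 @ $17.50 = $17,033.30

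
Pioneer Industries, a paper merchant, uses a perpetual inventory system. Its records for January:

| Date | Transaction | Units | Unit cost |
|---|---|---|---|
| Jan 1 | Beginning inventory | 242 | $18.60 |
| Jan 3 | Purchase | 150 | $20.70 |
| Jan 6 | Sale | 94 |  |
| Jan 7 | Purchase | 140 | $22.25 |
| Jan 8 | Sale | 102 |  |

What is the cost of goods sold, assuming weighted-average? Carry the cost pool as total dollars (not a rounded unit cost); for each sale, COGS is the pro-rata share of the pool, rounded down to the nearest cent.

After Jan 1: 242 on hand, pool $4,501.20 (≈ $18.6000 each)
After Jan 3: 392 on hand, pool $7,606.20 (≈ $19.4036 each)
Jan 6, sell 94: 94/392 × $7,606.20 → $1,823.93
After Jan 7: 438 on hand, pool $8,897.27 (≈ $20.3134 each)
Jan 8, sell 102: 102/438 × $8,897.27 → $2,071.96
Total COGS = $1,823.93 + $2,071.96 = $3,895.89
Ending inventory (cost pool remaining) = $6,825.31

COGS = $3,895.89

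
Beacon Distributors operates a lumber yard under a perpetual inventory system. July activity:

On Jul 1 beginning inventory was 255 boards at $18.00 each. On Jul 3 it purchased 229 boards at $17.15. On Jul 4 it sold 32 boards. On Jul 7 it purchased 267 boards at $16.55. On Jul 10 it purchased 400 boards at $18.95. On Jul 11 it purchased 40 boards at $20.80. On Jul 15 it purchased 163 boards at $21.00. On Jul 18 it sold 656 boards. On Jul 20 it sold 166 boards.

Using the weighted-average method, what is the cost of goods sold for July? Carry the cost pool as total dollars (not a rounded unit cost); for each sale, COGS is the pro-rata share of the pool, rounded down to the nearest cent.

COGS = $15,615.34

After Jul 1: 255 on hand, pool $4,590.00 (≈ $18.0000 each)
After Jul 3: 484 on hand, pool $8,517.35 (≈ $17.5978 each)
Jul 4, sell 32: 32/484 × $8,517.35 → $563.13
After Jul 7: 719 on hand, pool $12,373.07 (≈ $17.2087 each)
After Jul 10: 1119 on hand, pool $19,953.07 (≈ $17.8312 each)
After Jul 11: 1159 on hand, pool $20,785.07 (≈ $17.9336 each)
After Jul 15: 1322 on hand, pool $24,208.07 (≈ $18.3117 each)
Jul 18, sell 656: 656/1322 × $24,208.07 → $12,012.47
Jul 20, sell 166: 166/666 × $12,195.60 → $3,039.74
Total COGS = $563.13 + $12,012.47 + $3,039.74 = $15,615.34
Ending inventory (cost pool remaining) = $9,155.86
Check: goods available $24,771.20 = COGS $15,615.34 + ending $9,155.86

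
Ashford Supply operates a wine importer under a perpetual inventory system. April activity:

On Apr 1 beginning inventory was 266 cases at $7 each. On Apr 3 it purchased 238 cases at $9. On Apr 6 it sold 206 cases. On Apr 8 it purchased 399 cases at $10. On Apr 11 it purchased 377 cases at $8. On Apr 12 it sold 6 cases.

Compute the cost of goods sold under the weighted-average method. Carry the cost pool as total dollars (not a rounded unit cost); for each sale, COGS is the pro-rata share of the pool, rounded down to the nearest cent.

COGS = $1,688.91

After Apr 1: 266 on hand, pool $1,862.00 (≈ $7.0000 each)
After Apr 3: 504 on hand, pool $4,004.00 (≈ $7.9444 each)
Apr 6, sell 206: 206/504 × $4,004.00 → $1,636.55
After Apr 8: 697 on hand, pool $6,357.45 (≈ $9.1212 each)
After Apr 11: 1074 on hand, pool $9,373.45 (≈ $8.7276 each)
Apr 12, sell 6: 6/1074 × $9,373.45 → $52.36
Total COGS = $1,636.55 + $52.36 = $1,688.91
Ending inventory (cost pool remaining) = $9,321.09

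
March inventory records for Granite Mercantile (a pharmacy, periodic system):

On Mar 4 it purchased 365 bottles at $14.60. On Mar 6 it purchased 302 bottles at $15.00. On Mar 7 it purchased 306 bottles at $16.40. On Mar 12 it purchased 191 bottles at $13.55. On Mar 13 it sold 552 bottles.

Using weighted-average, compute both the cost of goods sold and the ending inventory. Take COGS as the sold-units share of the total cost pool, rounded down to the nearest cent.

COGS = $8,282.58; ending inventory = $9,182.87

Mar 13, sell 552: 552/1164 × $17,465.45 → $8,282.58
Ending inventory (cost pool remaining) = $9,182.87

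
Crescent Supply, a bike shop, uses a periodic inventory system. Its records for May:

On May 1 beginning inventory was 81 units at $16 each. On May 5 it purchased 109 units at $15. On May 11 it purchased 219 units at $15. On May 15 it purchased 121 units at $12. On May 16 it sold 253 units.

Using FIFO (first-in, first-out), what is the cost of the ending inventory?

May 16, 253 sold [FIFO — oldest first]: 81 @ $16 + 109 @ $15 + 63 @ $15 = $3,876
Ending inventory: 156 @ $15 + 121 @ $12 = $3,792
Check: goods available $7,668 = COGS $3,876 + ending $3,792

Ending inventory = $3,792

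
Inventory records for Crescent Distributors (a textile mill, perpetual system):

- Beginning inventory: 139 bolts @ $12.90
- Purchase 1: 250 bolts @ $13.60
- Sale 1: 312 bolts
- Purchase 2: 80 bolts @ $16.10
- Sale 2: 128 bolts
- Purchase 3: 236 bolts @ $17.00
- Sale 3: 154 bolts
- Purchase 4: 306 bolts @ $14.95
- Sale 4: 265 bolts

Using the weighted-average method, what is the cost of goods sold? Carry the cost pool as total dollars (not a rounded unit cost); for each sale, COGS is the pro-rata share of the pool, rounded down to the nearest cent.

COGS = $12,722.41

After Beginning: 139 on hand, pool $1,793.10 (≈ $12.9000 each)
After Purchase 1: 389 on hand, pool $5,193.10 (≈ $13.3499 each)
Sale 1, sell 312: 312/389 × $5,193.10 → $4,165.15
After Purchase 2: 157 on hand, pool $2,315.95 (≈ $14.7513 each)
Sale 2, sell 128: 128/157 × $2,315.95 → $1,888.16
After Purchase 3: 265 on hand, pool $4,439.79 (≈ $16.7539 each)
Sale 3, sell 154: 154/265 × $4,439.79 → $2,580.10
After Purchase 4: 417 on hand, pool $6,434.39 (≈ $15.4302 each)
Sale 4, sell 265: 265/417 × $6,434.39 → $4,089.00
Total COGS = $4,165.15 + $1,888.16 + $2,580.10 + $4,089.00 = $12,722.41
Ending inventory (cost pool remaining) = $2,345.39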